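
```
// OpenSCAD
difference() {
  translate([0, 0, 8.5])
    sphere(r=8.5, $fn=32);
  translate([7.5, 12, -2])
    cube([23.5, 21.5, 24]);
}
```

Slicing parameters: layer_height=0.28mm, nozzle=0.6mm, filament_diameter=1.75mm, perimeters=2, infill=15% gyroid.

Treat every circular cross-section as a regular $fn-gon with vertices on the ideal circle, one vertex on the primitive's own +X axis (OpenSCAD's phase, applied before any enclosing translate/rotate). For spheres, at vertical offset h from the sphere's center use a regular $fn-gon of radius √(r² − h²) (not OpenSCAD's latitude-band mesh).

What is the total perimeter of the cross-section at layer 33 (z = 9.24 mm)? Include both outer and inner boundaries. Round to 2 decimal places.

53.12 mm

At z = 9.24 mm: the sphere: section is a regular 32-gon, circumradius = √(r²−h²) = √(8.5²−0.74²) = 8.468 (perimeter = 2·32·8.468·sin(180°/32) = 53.12 mm); the 23.5×21.5 cube at (7.5, 12) contributes its full rectangle (perimeter 90.00 mm); Subtracting the remaining from the first: starting from the r=8.5 sphere, the 23.5×21.5 cube at (7.5, 12) misses the remaining region (no effect) — boundary = 53.12 mm. Overall, the cross-section is a single solid region. Total boundary length (outer) = 53.12 mm.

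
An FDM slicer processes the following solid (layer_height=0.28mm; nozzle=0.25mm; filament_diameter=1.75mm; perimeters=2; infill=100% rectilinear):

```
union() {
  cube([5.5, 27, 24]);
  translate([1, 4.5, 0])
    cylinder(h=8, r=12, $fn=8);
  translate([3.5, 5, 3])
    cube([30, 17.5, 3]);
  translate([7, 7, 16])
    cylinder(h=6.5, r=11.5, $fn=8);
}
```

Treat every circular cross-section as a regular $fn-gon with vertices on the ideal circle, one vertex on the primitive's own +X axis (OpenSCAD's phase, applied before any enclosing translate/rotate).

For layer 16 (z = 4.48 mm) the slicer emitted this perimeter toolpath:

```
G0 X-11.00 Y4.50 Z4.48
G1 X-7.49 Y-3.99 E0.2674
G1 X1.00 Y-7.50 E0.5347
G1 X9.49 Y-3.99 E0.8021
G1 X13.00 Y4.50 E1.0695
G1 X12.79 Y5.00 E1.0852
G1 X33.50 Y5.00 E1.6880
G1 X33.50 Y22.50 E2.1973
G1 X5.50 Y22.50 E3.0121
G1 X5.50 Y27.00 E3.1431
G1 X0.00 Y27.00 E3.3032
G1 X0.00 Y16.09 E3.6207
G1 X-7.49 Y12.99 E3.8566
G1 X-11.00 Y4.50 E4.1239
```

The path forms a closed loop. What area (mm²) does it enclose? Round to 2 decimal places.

911.31 mm²

Apply the shoelace formula to the sequence of (X, Y) vertices; enclosed area = 911.31 mm².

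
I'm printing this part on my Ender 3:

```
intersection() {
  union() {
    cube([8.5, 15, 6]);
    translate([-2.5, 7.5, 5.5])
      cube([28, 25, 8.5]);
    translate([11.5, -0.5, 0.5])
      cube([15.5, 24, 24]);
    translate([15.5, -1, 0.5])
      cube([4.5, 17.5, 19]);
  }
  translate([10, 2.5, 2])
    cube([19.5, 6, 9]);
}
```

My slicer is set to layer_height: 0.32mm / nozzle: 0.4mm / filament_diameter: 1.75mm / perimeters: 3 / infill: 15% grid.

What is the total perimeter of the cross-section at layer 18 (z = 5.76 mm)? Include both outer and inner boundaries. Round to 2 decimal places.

At z = 5.76 mm: the 8.5×15 cube contributes its full rectangle (perimeter 47.00 mm); the cube at (-2.5, 7.5) (footprint 28×25) is included at this height (perimeter 106.00 mm); the cube at (11.5, -0.5) (footprint 15.5×24) is included at this height (perimeter 79.00 mm); the cube at (15.5, -1) (footprint 4.5×17.5) is included at this height (perimeter 44.00 mm); Merging all regions: the regions partially overlap (shared area 364.25 mm²), so the edge portions inside another operand are dropped and the merged outline is re-measured after clipping — boundary = 141.00 mm; the cube at (10, 2.5) (footprint 19.5×6) is included at this height (perimeter 51.00 mm); Keeping only the common overlap: the 19.5×6 cube at (10, 2.5) partially overlaps that combined region; clipping to the common part keeps 94.50 mm² — boundary = 46.00 mm. Overall, the cross-section is a single solid region. Total boundary length (outer) = 46.00 mm.

46.00 mm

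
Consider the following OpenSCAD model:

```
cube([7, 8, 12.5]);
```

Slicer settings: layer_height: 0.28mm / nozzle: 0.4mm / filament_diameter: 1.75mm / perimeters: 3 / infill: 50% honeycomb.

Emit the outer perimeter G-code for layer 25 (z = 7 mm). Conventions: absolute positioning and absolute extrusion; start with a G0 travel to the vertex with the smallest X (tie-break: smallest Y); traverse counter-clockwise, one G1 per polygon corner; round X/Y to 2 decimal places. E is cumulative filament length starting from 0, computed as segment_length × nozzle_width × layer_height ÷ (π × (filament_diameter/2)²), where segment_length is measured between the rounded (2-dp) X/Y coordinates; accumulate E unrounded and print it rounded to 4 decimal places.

At z = 7 mm: the 7×8 cube contributes its full rectangle. The outline is a single polygon with 4 vertices. Extrusion per mm of travel: 0.4 × 0.28 / (π × 0.875²) = 0.046564. Accumulating E over each segment gives final E = 1.3969.

G0 X0.00 Y0.00 Z7.00
G1 X7.00 Y0.00 E0.3259
G1 X7.00 Y8.00 E0.6985
G1 X0.00 Y8.00 E1.0244
G1 X0.00 Y0.00 E1.3969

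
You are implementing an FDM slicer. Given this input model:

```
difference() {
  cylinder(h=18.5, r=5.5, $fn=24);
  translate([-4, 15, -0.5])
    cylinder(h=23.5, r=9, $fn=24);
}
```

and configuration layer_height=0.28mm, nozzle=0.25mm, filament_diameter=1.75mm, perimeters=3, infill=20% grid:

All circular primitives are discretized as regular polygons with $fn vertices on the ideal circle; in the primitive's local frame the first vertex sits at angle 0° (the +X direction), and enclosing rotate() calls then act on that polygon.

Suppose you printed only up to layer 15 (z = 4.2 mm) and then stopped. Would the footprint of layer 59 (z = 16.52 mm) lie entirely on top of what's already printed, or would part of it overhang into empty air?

Compare the two slices. At z = 4.2: the cylinder: section is a regular 24-gon, circumradius r=5.5 (area = (24/2)·5.500²·sin(360°/24) = 93.95 mm²); the cylinder at (-4, 15): section is a regular 24-gon, circumradius r=9 (area = (24/2)·9.000²·sin(360°/24) = 251.57 mm²); After the difference (first − rest): starting from the r=5.5 cylinder (93.95 mm²), the r=9 cylinder at (-4, 15) misses the remaining region (no effect) — area = 93.95 mm². At z = 16.52: the r=5.5 cylinder gives a regular 24-gon of circumradius 5.5 (constant along its height) (area = (24/2)·5.500²·sin(360°/24) = 93.95 mm²); the r=9 cylinder at (-4, 15) contributes a regular 24-gon of circumradius 9 (area = (24/2)·9.000²·sin(360°/24) = 251.57 mm²); After the difference (first − rest): starting from the r=5.5 cylinder (93.95 mm²), the r=9 cylinder at (-4, 15) misses the remaining region (no effect) — area = 93.95 mm². Checking containment: the cross-section at z = 16.52 is a subset of the cross-section at z = 4.2.

entirely on top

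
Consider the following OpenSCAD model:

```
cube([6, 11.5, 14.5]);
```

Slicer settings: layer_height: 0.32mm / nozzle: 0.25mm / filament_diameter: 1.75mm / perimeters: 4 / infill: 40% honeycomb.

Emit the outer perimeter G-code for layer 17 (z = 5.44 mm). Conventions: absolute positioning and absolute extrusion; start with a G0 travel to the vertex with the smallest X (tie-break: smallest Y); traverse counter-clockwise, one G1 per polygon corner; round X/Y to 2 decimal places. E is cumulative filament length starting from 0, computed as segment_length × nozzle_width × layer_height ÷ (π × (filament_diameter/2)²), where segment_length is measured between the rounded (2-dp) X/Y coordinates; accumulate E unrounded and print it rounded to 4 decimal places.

G0 X0.00 Y0.00 Z5.44
G1 X6.00 Y0.00 E0.1996
G1 X6.00 Y11.50 E0.5821
G1 X0.00 Y11.50 E0.7816
G1 X0.00 Y0.00 E1.1641

At z = 5.44 mm: the 6×11.5 cube contributes its full rectangle. The outline is a single polygon with 4 vertices. Extrusion per mm of travel: 0.25 × 0.32 / (π × 0.875²) = 0.033260. Accumulating E over each segment gives final E = 1.1641.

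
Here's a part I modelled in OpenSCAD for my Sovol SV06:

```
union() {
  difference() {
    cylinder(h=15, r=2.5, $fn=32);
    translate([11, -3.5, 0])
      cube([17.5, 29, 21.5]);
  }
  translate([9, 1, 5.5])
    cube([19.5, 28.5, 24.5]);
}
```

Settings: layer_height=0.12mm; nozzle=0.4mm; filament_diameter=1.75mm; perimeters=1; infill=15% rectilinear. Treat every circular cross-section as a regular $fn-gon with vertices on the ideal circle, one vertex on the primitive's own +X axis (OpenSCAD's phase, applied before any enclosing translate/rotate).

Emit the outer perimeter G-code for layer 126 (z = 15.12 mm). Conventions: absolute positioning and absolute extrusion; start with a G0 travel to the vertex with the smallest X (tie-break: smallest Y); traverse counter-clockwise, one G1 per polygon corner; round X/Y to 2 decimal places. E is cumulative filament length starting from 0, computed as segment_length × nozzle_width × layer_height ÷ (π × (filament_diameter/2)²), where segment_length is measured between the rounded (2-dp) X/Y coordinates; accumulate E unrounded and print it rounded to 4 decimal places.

At z = 15.12 mm: the cylinder is absent (z outside [0, 15]); the cube at (11, -3.5) (footprint 17.5×29) is included at this height; Subtracting the remaining from the first: the first operand is absent here, so nothing remains; the cube at (9, 1) is present — its section is the full 19.5×28.5 rectangle; Merging all regions: only the 19.5×28.5 cube at (9, 1) is present, so the union is just that shape — 1 connected region. The outline is a single polygon with 4 vertices. Extrusion per mm of travel: 0.4 × 0.12 / (π × 0.875²) = 0.019956. Accumulating E over each segment gives final E = 1.9158.

G0 X9.00 Y1.00 Z15.12
G1 X28.50 Y1.00 E0.3891
G1 X28.50 Y29.50 E0.9579
G1 X9.00 Y29.50 E1.3470
G1 X9.00 Y1.00 E1.9158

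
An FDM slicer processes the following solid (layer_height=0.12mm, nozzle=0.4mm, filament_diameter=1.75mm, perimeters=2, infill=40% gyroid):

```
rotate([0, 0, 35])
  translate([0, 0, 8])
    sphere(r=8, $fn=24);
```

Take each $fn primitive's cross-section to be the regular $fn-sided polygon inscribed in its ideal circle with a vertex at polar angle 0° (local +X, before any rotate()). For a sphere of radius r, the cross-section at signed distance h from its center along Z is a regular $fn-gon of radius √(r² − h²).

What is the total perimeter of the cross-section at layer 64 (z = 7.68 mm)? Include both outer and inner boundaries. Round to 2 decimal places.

50.08 mm

At z = 7.68 mm: the r=8 sphere contributes a regular 24-gon of circumradius √(8²−0.32²) = 7.994 (perimeter = 2·24·7.994·sin(180°/24) = 50.08 mm); (whole slice rotated 35° about Z — lengths, areas and connectivity unchanged). Overall, the cross-section is a single solid region. Total boundary length (outer) = 50.08 mm.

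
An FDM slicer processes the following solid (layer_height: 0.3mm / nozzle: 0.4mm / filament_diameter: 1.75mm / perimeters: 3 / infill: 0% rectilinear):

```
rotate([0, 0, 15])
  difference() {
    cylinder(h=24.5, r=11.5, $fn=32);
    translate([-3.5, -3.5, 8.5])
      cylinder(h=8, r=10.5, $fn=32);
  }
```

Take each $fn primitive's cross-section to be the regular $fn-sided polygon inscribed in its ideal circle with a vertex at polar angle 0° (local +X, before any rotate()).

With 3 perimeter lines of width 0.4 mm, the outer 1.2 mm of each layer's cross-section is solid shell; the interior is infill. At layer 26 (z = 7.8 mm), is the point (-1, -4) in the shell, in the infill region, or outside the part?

infill

At z = 7.8 mm: the r=11.5 cylinder gives a regular 32-gon of circumradius 11.5 (constant along its height); the cylinder at (-3.5, -3.5) is absent (z outside [8.5, 16.5]); Taking the first minus the rest: none of the subtracted shapes is present at this height, so the r=11.5 cylinder is unchanged — 1 connected region; (rotated 15° about Z; rotation is an isometry so areas/perimeters/island counts are preserved). Overall, the cross-section is a single solid region. Undo the 15° rotation: the query point maps to (-2.001, -3.605) in the un-rotated model frame. The nearest boundary edge runs (-6.39, -9.56)→(-4.40, -10.62); distance from the point to it = 7.32 mm. The point is inside the cross-section and 7.32 mm from the nearest boundary — more than the 1.2 mm shell width (3 × 0.4), so it's in the infill interior.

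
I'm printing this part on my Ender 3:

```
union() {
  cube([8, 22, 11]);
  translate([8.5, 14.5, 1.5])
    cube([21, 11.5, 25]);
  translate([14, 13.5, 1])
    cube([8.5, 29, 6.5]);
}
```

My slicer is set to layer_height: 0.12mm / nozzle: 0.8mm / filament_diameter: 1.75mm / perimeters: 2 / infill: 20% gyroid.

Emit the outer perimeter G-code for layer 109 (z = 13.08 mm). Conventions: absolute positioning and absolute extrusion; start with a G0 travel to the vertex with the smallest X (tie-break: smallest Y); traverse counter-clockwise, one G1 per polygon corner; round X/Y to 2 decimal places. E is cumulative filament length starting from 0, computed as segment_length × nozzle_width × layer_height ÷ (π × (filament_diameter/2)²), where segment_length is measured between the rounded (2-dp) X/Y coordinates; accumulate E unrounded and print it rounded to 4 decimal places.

G0 X8.50 Y14.50 Z13.08
G1 X29.50 Y14.50 E0.8382
G1 X29.50 Y26.00 E1.2971
G1 X8.50 Y26.00 E2.1353
G1 X8.50 Y14.50 E2.5943

At z = 13.08 mm: the cube does not reach this height (z outside [0, 11]); the cube at (8.5, 14.5) is present — its section is the full 21×11.5 rectangle; the cube at (14, 13.5) is absent (z outside [1, 7.5]); Merging all regions: only the 21×11.5 cube at (8.5, 14.5) is present, so the union is just that shape — 1 connected region. The outline is a single polygon with 4 vertices. Extrusion per mm of travel: 0.8 × 0.12 / (π × 0.875²) = 0.039912. Accumulating E over each segment gives final E = 2.5943.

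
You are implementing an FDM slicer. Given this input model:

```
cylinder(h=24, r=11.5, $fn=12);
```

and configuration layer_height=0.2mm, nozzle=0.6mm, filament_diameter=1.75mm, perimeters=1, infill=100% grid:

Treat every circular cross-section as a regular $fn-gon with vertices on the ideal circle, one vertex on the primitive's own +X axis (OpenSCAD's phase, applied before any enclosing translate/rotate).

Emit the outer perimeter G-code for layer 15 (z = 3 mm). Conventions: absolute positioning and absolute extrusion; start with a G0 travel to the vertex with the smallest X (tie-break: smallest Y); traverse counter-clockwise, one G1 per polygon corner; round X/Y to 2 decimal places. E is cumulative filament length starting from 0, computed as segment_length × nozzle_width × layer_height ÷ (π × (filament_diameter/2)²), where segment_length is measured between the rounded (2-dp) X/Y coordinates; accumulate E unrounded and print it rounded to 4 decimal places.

At z = 3 mm: the r=11.5 cylinder contributes a regular 12-gon of circumradius 11.5. The outline is a single polygon with 12 vertices. Extrusion per mm of travel: 0.6 × 0.2 / (π × 0.875²) = 0.049890. Accumulating E over each segment gives final E = 3.5640.

G0 X-11.50 Y0.00 Z3.00
G1 X-9.96 Y-5.75 E0.2970
G1 X-5.75 Y-9.96 E0.5940
G1 X0.00 Y-11.50 E0.8910
G1 X5.75 Y-9.96 E1.1880
G1 X9.96 Y-5.75 E1.4850
G1 X11.50 Y0.00 E1.7820
G1 X9.96 Y5.75 E2.0790
G1 X5.75 Y9.96 E2.3760
G1 X0.00 Y11.50 E2.6730
G1 X-5.75 Y9.96 E2.9700
G1 X-9.96 Y5.75 E3.2670
G1 X-11.50 Y0.00 E3.5640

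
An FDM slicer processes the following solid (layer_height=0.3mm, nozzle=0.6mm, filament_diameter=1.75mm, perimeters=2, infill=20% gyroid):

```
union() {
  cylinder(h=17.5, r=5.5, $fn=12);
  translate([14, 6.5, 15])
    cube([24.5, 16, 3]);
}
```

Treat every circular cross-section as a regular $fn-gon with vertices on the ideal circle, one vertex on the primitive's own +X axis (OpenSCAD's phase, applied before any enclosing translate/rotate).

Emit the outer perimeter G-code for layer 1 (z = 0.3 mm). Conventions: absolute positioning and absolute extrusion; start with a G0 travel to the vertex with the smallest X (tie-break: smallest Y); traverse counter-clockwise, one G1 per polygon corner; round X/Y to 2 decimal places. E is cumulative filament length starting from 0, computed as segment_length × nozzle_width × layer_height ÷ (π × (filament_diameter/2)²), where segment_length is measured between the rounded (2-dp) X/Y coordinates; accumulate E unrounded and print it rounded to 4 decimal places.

At z = 0.3 mm: the r=5.5 cylinder contributes a regular 12-gon of circumradius 5.5; the cube at (14, 6.5) is not intersected at this z (z outside [15, 18]); Combining (union): only the r=5.5 cylinder is present, so the union is just that shape — 1 connected region. The outline is a single polygon with 12 vertices. Extrusion per mm of travel: 0.6 × 0.3 / (π × 0.875²) = 0.074835. Accumulating E over each segment gives final E = 2.5558.

G0 X-5.50 Y0.00 Z0.30
G1 X-4.76 Y-2.75 E0.2131
G1 X-2.75 Y-4.76 E0.4258
G1 X0.00 Y-5.50 E0.6390
G1 X2.75 Y-4.76 E0.8521
G1 X4.76 Y-2.75 E1.0648
G1 X5.50 Y0.00 E1.2779
G1 X4.76 Y2.75 E1.4910
G1 X2.75 Y4.76 E1.7038
G1 X0.00 Y5.50 E1.9169
G1 X-2.75 Y4.76 E2.1300
G1 X-4.76 Y2.75 E2.3427
G1 X-5.50 Y0.00 E2.5558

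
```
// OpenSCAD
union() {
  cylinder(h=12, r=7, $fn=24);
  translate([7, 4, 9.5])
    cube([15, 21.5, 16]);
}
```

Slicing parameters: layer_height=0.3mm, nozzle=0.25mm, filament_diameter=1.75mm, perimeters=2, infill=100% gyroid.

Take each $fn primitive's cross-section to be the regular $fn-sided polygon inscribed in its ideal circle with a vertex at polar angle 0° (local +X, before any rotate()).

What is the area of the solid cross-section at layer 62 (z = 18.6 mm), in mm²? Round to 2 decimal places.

At z = 18.6 mm: the cylinder does not reach this height (z outside [0, 12]); the cube at (7, 4) (footprint 15×21.5) is included at this height (area 322.50 mm²); Combining (union): only the 15×21.5 cube at (7, 4) is present, so the union is just that shape — area = 322.50 mm². Overall, the cross-section is a single solid region. Net area = 322.50 mm².

322.50 mm²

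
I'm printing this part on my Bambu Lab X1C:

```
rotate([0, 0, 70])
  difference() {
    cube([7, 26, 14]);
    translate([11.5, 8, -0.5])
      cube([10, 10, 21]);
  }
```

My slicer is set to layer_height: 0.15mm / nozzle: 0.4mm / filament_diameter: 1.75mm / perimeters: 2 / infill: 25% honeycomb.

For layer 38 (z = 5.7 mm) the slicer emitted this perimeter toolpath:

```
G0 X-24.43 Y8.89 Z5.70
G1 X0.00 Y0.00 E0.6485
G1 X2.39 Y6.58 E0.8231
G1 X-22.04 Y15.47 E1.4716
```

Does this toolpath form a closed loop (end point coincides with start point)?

Start point (G0): (-24.43, 8.89). End point (last G1): the path does not return to the start — open.

no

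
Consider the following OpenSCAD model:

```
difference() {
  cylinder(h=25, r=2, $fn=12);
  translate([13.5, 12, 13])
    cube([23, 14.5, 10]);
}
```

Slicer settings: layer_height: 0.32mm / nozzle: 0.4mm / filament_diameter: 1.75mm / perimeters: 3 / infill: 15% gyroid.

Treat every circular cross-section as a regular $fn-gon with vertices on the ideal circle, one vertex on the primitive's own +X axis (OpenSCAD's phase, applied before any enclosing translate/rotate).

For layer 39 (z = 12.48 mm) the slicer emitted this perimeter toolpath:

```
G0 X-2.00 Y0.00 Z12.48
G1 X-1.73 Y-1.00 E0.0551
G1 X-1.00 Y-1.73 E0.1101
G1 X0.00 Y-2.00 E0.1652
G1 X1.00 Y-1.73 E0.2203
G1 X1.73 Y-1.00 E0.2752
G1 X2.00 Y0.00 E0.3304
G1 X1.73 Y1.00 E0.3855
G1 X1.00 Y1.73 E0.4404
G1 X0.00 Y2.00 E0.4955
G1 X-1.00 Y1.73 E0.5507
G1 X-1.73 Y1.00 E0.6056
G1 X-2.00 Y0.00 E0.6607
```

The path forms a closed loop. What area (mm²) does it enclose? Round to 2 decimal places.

Apply the shoelace formula to the sequence of (X, Y) vertices; enclosed area = 11.99 mm².

11.99 mm²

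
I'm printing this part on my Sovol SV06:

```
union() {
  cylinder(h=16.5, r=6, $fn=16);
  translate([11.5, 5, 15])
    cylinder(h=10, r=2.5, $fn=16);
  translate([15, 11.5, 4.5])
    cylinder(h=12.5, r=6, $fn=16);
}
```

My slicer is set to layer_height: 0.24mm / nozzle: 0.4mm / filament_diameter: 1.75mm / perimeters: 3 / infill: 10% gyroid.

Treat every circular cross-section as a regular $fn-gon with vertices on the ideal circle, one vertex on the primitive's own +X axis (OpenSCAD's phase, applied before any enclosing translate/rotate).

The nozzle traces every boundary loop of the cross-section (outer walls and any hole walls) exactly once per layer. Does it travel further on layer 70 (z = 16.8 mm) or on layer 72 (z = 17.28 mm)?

Layer 70 (z = 16.8): the cylinder does not reach this height (z outside [0, 16.5]); the r=2.5 cylinder at (11.5, 5) contributes a regular 16-gon of circumradius 2.5 (perimeter = 2·16·2.500·sin(180°/16) = 15.61 mm); the r=6 cylinder at (15, 11.5) contributes a regular 16-gon of circumradius 6 (perimeter = 2·16·6.000·sin(180°/16) = 37.46 mm); Taking the union: the regions partially overlap (shared area 2.44 mm²), so the edge portions inside another operand are dropped and the merged outline is re-measured after clipping — boundary = 45.47 mm. So its perimeter = 45.47 mm. Layer 72 (z = 17.28): the cylinder is not intersected at this z (z outside [0, 16.5]); the r=2.5 cylinder at (11.5, 5) contributes a regular 16-gon of circumradius 2.5 (perimeter = 2·16·2.500·sin(180°/16) = 15.61 mm); the cylinder at (15, 11.5) is absent (z outside [4.5, 17]); Combining (union): only the r=2.5 cylinder at (11.5, 5) is present, so the union is just that shape — boundary = 15.61 mm. So its perimeter = 15.61 mm. Layer 70 is larger (45.47 vs 15.61 mm).

layer 70 (z = 16.8 mm)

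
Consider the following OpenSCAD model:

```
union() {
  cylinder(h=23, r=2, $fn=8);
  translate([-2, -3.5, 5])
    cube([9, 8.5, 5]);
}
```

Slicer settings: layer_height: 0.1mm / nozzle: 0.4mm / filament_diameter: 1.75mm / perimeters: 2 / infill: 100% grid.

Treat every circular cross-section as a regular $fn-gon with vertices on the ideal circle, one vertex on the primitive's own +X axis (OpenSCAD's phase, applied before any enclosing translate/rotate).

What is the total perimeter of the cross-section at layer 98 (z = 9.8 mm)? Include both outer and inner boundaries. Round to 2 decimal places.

35.00 mm

At z = 9.8 mm: the r=2 cylinder gives a regular 8-gon of circumradius 2 (constant along its height) (perimeter = 2·8·2.000·sin(180°/8) = 12.25 mm); the cube at (-2, -3.5) (footprint 9×8.5) is included at this height (perimeter 35.00 mm); Merging all regions: the r=2 cylinder lies entirely inside the 9×8.5 cube at (-2, -3.5), so the union is just the 9×8.5 cube at (-2, -3.5) — boundary = 35.00 mm. Overall, the cross-section is a single solid region. Total boundary length (outer) = 35.00 mm.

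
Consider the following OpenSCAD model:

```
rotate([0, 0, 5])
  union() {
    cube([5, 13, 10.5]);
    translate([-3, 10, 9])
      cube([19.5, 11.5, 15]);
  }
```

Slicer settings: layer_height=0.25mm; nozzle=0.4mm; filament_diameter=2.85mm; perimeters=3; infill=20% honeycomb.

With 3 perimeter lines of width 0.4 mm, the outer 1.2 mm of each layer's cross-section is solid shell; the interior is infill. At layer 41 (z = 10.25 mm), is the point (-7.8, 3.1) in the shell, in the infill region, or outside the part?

outside

At z = 10.25 mm: the cube is present — its section is the full 5×13 rectangle; the cube at (-3, 10) (footprint 19.5×11.5) is included at this height; Merging all regions: the regions partially overlap (shared area 15.00 mm²), so overlapping operands fuse into one piece — 1 connected region; (whole slice rotated 5° about Z — lengths, areas and connectivity unchanged). Overall, the cross-section is a single solid region. Undo the 5° rotation: the query point maps to (-7.500, 3.768) in the un-rotated model frame. The nearest boundary edge runs (0.00, 0.00)→(0.00, 10.00); distance from the point to it = 7.50 mm. The point is not inside any of the regions above, so it lies outside the cross-section (7.50 mm from the nearest boundary).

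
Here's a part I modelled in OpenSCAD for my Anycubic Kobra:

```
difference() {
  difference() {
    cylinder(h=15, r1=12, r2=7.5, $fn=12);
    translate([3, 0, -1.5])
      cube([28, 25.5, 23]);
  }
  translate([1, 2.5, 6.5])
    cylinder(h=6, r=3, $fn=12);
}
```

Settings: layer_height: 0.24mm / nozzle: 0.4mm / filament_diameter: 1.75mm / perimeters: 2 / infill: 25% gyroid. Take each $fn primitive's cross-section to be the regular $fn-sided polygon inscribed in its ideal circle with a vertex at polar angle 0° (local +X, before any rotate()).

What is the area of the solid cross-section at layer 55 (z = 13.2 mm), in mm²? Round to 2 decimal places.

168.36 mm²

At z = 13.2 mm: the cone contributes a regular 12-gon of circumradius 8.040 (interpolated between r1=12 and r2=7.5 at t=0.880) (area = (12/2)·8.040²·sin(360°/12) = 193.92 mm²); the cube at (3, 0) is present — its section is the full 28×25.5 rectangle (area 714.00 mm²); Taking the first minus the rest: starting from the cone (193.92 mm²), the 28×25.5 cube at (3, 0) partially overlaps it — only the 25.57 mm² overlap (of its 714.00 mm²) is removed, clipping the outline — area = 168.36 mm²; the cylinder at (1, 2.5) is absent (z outside [6.5, 12.5]); Taking the first minus the rest: none of the subtracted shapes is present at this height, so the result so far is unchanged — area = 168.36 mm². Overall, the cross-section is a single solid region. Net area = 168.36 mm².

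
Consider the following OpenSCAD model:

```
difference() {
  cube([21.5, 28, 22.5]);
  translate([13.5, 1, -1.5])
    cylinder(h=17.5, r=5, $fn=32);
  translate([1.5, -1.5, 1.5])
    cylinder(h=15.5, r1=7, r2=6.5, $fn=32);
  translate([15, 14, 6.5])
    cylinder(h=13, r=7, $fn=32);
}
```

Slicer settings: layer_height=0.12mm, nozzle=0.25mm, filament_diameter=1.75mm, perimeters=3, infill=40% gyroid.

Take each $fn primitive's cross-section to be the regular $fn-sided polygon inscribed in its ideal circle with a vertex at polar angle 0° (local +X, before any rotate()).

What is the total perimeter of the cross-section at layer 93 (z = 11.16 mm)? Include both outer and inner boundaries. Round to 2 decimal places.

137.90 mm

At z = 11.16 mm: the cube (footprint 21.5×28) is included at this height (perimeter 99.00 mm); the r=5 cylinder at (13.5, 1) gives a regular 32-gon of circumradius 5 (constant along its height) (perimeter = 2·32·5.000·sin(180°/32) = 31.37 mm); the cone at (1.5, -1.5) contributes a regular 32-gon of circumradius 6.688 (interpolated between r1=7 and r2=6.5 at t=0.623) (perimeter = 2·32·6.688·sin(180°/32) = 41.96 mm); the r=7 cylinder at (15, 14) gives a regular 32-gon of circumradius 7 (constant along its height) (perimeter = 2·32·7.000·sin(180°/32) = 43.91 mm); Subtracting the remaining from the first: starting from the 21.5×28 cube, the r=5 cylinder at (13.5, 1) partially overlaps it — only the 48.92 mm² overlap (of its 78.04 mm²) is removed, clipping the outline; the cone at (1.5, -1.5) partially overlaps it — only the 32.66 mm² overlap (of its 139.64 mm²) is removed, clipping the outline; the r=7 cylinder at (15, 14) partially overlaps it — only the 151.33 mm² overlap (of its 152.95 mm²) is removed, clipping the outline — boundary = 137.90 mm. Overall, the cross-section is a single solid region. Total boundary length (outer) = 137.90 mm.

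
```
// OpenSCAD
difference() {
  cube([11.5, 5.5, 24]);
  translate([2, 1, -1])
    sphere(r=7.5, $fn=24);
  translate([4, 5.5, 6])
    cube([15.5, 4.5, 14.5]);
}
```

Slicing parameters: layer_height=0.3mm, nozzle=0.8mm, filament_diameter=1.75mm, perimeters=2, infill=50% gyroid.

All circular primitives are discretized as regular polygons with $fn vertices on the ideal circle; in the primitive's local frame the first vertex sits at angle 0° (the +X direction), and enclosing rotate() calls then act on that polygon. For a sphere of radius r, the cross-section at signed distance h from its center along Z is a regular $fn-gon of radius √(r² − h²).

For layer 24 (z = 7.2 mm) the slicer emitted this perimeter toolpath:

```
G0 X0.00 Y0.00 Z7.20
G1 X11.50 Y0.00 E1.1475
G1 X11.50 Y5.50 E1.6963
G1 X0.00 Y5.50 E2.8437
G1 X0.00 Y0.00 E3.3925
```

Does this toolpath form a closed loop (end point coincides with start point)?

Start point (G0): (0.00, 0.00). End point (last G1): the path returns to the start — closed.

yes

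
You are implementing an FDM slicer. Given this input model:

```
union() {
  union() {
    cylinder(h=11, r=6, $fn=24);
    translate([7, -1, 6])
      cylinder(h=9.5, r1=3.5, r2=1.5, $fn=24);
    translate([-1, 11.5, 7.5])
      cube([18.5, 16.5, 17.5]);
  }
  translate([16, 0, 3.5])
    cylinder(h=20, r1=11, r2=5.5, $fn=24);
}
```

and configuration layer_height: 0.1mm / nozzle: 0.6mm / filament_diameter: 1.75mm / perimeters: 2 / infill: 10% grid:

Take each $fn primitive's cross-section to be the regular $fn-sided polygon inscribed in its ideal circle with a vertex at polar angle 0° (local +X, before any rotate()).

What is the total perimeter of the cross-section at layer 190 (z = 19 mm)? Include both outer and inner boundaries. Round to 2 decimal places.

At z = 19 mm: the cylinder is absent (z outside [0, 11]); the cone at (7, -1) is not intersected at this z (z outside [6, 15.5]); the cube at (-1, 11.5) is present — its section is the full 18.5×16.5 rectangle (perimeter 70.00 mm); Merging all regions: only the 18.5×16.5 cube at (-1, 11.5) is present, so the union is just that shape — boundary = 70.00 mm; the cone at (16, 0): at t=0.775 of its height the radius interpolates to r₁+(r₂−r₁)t = 6.737, giving a regular 24-gon of that circumradius (perimeter = 2·24·6.737·sin(180°/24) = 42.21 mm); Merging all regions: the 2 present regions are separate (no shared area or edge), so areas and boundary lengths simply add and each stays a separate island — boundary = 112.21 mm. Overall, the cross-section has 2 separate islands. Total boundary length (outer) = 112.21 mm.

112.21 mm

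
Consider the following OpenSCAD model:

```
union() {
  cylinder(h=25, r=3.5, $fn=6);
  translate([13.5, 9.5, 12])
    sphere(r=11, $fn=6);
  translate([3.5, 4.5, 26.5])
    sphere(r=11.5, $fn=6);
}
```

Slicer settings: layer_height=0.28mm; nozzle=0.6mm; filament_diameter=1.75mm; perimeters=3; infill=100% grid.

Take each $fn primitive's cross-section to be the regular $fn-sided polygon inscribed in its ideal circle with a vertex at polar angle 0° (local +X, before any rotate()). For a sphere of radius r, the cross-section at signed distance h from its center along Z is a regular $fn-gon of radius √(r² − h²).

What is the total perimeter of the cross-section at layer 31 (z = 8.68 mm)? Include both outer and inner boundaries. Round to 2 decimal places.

At z = 8.68 mm: the r=3.5 cylinder gives a regular 6-gon of circumradius 3.5 (constant along its height) (perimeter = 2·6·3.500·sin(180°/6) = 21.00 mm); the r=11 sphere at (13.5, 9.5) slices to a regular 6-gon of circumradius 10.487 (√(r²−h²) with h=3.32 from center) (perimeter = 2·6·10.487·sin(180°/6) = 62.92 mm); the sphere at (3.5, 4.5) is absent (|z−center|=17.820 > r=11.5); Merging all regions: the 2 present regions are separate (no shared area or edge), so areas and boundary lengths simply add and each stays a separate island — boundary = 83.92 mm. Overall, the cross-section has 2 separate islands. Total boundary length (outer) = 83.92 mm.

83.92 mm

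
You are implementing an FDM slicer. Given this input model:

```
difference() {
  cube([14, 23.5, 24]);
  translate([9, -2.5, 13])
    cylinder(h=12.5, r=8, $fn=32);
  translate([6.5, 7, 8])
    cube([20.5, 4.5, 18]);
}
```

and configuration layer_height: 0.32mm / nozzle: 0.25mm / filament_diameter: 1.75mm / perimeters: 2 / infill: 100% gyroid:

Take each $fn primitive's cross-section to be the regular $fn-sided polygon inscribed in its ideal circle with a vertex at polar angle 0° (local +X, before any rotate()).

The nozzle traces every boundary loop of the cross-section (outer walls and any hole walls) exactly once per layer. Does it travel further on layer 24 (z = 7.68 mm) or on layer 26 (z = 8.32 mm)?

layer 26 (z = 8.32 mm)

Layer 24 (z = 7.68): the 14×23.5 cube contributes its full rectangle (perimeter 75.00 mm); the cylinder at (9, -2.5) is not intersected at this z (z outside [13, 25.5]); the cube at (6.5, 7) does not reach this height (z outside [8, 26]); Taking the first minus the rest: none of the subtracted shapes is present at this height, so the 14×23.5 cube is unchanged — boundary = 75.00 mm. So its perimeter = 75.00 mm. Layer 26 (z = 8.32): the 14×23.5 cube contributes its full rectangle (perimeter 75.00 mm); the cylinder at (9, -2.5) is absent (z outside [13, 25.5]); the 20.5×4.5 cube at (6.5, 7) contributes its full rectangle (perimeter 50.00 mm); Subtracting the remaining from the first: starting from the 14×23.5 cube, the 20.5×4.5 cube at (6.5, 7) partially overlaps it — only the 33.75 mm² overlap (of its 92.25 mm²) is removed, clipping the outline — boundary = 90.00 mm. So its perimeter = 90.00 mm. Layer 26 is larger (90.00 vs 75.00 mm).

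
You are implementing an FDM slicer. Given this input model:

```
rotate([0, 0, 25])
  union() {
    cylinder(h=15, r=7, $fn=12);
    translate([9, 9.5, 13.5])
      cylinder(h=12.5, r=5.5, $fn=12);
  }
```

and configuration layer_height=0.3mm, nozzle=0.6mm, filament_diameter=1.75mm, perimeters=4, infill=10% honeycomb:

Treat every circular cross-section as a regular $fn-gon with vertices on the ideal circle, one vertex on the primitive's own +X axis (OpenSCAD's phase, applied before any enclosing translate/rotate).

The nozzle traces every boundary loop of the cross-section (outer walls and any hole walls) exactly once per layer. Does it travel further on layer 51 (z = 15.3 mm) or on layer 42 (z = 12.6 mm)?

layer 42 (z = 12.6 mm)

Layer 51 (z = 15.3): the cylinder is absent (z outside [0, 15]); the r=5.5 cylinder at (9, 9.5) gives a regular 12-gon of circumradius 5.5 (constant along its height) (perimeter = 2·12·5.500·sin(180°/12) = 34.16 mm); Combining (union): only the r=5.5 cylinder at (9, 9.5) is present, so the union is just that shape — boundary = 34.16 mm; (whole slice rotated 25° about Z — lengths, areas and connectivity unchanged). So its perimeter = 34.16 mm. Layer 42 (z = 12.6): the r=7 cylinder contributes a regular 12-gon of circumradius 7 (perimeter = 2·12·7.000·sin(180°/12) = 43.48 mm); the cylinder at (9, 9.5) is absent (z outside [13.5, 26]); Combining (union): only the r=7 cylinder is present, so the union is just that shape — boundary = 43.48 mm; (whole slice rotated 25° about Z — lengths, areas and connectivity unchanged). So its perimeter = 43.48 mm. Layer 42 is larger (43.48 vs 34.16 mm).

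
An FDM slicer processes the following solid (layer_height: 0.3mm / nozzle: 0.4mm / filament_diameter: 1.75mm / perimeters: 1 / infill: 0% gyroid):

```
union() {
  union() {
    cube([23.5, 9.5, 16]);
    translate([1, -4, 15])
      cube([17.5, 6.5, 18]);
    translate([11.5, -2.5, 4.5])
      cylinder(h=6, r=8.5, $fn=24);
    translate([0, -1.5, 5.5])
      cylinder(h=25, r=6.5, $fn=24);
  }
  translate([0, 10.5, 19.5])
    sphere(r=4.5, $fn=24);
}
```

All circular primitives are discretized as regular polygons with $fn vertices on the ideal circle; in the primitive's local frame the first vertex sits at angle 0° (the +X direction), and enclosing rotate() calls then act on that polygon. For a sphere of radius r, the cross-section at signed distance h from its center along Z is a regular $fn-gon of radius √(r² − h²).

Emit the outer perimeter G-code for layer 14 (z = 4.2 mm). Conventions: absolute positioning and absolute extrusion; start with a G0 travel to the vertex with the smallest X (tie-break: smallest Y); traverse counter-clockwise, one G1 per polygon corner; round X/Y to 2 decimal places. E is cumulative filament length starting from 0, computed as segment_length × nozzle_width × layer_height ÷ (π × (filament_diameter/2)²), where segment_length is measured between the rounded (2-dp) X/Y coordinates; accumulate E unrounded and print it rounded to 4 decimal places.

G0 X0.00 Y0.00 Z4.20
G1 X23.50 Y0.00 E1.1724
G1 X23.50 Y9.50 E1.6464
G1 X0.00 Y9.50 E2.8188
G1 X0.00 Y0.00 E3.2928

At z = 4.2 mm: the cube is present — its section is the full 23.5×9.5 rectangle; the cube at (1, -4) does not reach this height (z outside [15, 33]); the cylinder at (11.5, -2.5) is absent (z outside [4.5, 10.5]); the cylinder at (0, -1.5) does not reach this height (z outside [5.5, 30.5]); Merging all regions: only the 23.5×9.5 cube is present, so the union is just that shape — 1 connected region; the sphere at (0, 10.5) is absent (|z−center|=15.300 > r=4.5); Combining (union): only that combined region is present, so the union is just that shape — 1 connected region. The outline is a single polygon with 4 vertices. Extrusion per mm of travel: 0.4 × 0.3 / (π × 0.875²) = 0.049890. Accumulating E over each segment gives final E = 3.2928.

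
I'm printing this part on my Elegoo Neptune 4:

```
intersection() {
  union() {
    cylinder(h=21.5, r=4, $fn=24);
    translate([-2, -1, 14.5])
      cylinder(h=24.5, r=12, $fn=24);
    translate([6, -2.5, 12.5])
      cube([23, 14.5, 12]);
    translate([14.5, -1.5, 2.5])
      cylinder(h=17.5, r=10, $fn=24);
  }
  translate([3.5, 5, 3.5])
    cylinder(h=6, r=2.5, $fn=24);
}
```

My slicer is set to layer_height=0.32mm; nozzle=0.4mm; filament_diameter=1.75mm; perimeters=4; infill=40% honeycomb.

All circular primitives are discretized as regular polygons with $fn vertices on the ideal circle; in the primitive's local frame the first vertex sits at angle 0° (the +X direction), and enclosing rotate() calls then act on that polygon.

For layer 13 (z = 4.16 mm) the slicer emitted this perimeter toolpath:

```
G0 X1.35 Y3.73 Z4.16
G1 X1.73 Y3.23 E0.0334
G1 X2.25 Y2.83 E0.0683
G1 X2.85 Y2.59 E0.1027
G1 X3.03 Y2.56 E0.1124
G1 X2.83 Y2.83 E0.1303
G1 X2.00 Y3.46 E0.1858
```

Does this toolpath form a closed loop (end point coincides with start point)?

Start point (G0): (1.35, 3.73). End point (last G1): the path does not return to the start — open.

no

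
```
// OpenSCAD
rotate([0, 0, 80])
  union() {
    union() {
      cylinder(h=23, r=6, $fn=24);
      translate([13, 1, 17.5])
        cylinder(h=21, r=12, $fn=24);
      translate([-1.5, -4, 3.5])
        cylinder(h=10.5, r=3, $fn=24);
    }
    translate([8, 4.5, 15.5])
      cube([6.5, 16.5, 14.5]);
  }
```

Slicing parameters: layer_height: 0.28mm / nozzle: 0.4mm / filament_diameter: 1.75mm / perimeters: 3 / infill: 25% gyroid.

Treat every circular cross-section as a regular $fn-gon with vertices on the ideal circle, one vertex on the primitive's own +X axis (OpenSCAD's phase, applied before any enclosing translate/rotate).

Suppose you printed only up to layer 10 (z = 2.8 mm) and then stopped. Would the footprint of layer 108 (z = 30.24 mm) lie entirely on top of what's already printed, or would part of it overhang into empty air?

part overhangs

Compare the two slices. At z = 2.8: the cylinder: section is a regular 24-gon, circumradius r=6 (area = (24/2)·6.000²·sin(360°/24) = 111.81 mm²); the cylinder at (13, 1) is not intersected at this z (z outside [17.5, 38.5]); the cylinder at (-1.5, -4) does not reach this height (z outside [3.5, 14]); Merging all regions: only the r=6 cylinder is present, so the union is just that shape — area = 111.81 mm²; the cube at (8, 4.5) does not reach this height (z outside [15.5, 30]); Combining (union): only that combined region is present, so the union is just that shape — area = 111.81 mm²; (whole slice rotated 80° about Z — lengths, areas and connectivity unchanged). At z = 30.24: the cylinder is not intersected at this z (z outside [0, 23]); the r=12 cylinder at (13, 1) contributes a regular 24-gon of circumradius 12 (area = (24/2)·12.000²·sin(360°/24) = 447.24 mm²); the cylinder at (-1.5, -4) is not intersected at this z (z outside [3.5, 14]); Merging all regions: only the r=12 cylinder at (13, 1) is present, so the union is just that shape — area = 447.24 mm²; the cube at (8, 4.5) is absent (z outside [15.5, 30]); Taking the union: only the result so far is present, so the union is just that shape — area = 447.24 mm²; (whole slice rotated 80° about Z — lengths, areas and connectivity unchanged). Checking containment: at z = 30.24 the cross-section extends beyond the z = 2.8 cross-section by about 409.74 mm².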